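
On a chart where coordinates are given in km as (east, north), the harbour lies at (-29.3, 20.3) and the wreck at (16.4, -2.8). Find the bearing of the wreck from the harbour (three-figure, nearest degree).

Δeast = 16.4 − -29.3 = 45.70; Δnorth = -2.8 − 20.3 = -23.10.
Bearing = atan2(Δeast, Δnorth) mod 360° = 116.82° ≈ 117°.

117°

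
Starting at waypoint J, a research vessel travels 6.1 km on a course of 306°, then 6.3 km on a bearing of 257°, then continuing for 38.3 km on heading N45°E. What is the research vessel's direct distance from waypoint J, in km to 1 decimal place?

33.3 km

Leg 1 (306°, 6.1 km): east 6.1 sin 306° = -4.94, north 6.1 cos 306° = 3.59
Leg 2 (257°, 6.3 km): east 6.3 sin 257° = -6.14, north 6.3 cos 257° = -1.42
Leg 3 (N45°E, 38.3 km): east 38.3 sin 45° = 27.08, north 38.3 cos 45° = 27.08
Net: 16.01 east, 29.25 north. Distance = √((16.01)² + (29.25)²) = 33.345 km.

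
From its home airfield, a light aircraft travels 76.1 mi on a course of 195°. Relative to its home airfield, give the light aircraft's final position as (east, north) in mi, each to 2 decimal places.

Leg 1 (195°, 76.1 mi): east 76.1 sin 195° = -19.70, north 76.1 cos 195° = -73.51
Summing: -19.70 mi east, -73.51 mi north → (-19.70, -73.51).

(-19.70, -73.51)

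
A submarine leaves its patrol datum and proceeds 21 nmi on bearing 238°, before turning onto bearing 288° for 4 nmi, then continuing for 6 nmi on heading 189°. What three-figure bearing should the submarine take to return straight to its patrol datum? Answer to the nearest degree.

Leg 1 (238°, 21 nmi): east 21 sin 238° = -17.81, north 21 cos 238° = -11.13
Leg 2 (288°, 4 nmi): east 4 sin 288° = -3.80, north 4 cos 288° = 1.24
Leg 3 (189°, 6 nmi): east 6 sin 189° = -0.94, north 6 cos 189° = -5.93
Net displacement: -22.55 east, -15.82 north. Direction back to start is (22.55, 15.82): bearing = atan2(22.55, 15.82) mod 360° = 54.95° ≈ 055°.

055°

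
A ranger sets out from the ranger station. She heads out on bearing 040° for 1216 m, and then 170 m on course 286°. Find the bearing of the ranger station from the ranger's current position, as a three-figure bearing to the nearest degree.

Leg 1 (040°, 1216 m): east 1216 sin 40° = 781.63, north 1216 cos 40° = 931.51
Leg 2 (286°, 170 m): east 170 sin 286° = -163.41, north 170 cos 286° = 46.86
Net displacement: 618.22 east, 978.37 north. Direction back to start is (-618.22, -978.37): bearing = atan2(-618.22, -978.37) mod 360° = 212.29° ≈ 212°.

212°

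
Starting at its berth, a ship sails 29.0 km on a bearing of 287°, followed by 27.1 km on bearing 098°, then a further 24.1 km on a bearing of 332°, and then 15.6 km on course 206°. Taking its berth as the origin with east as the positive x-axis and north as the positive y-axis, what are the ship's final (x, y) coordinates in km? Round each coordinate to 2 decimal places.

Leg 1 (287°, 29.0 km): east 29.0 sin 287° = -27.73, north 29.0 cos 287° = 8.48
Leg 2 (098°, 27.1 km): east 27.1 sin 98° = 26.84, north 27.1 cos 98° = -3.77
Leg 3 (332°, 24.1 km): east 24.1 sin 332° = -11.31, north 24.1 cos 332° = 21.28
Leg 4 (206°, 15.6 km): east 15.6 sin 206° = -6.84, north 15.6 cos 206° = -14.02
Summing: -19.05 km east, 11.97 km north → (-19.05, 11.97).

(-19.05, 11.97)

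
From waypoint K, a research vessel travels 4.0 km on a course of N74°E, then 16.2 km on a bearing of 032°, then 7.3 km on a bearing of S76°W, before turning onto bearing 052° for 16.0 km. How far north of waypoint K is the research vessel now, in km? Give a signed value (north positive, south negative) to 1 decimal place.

22.9 km

Leg 1 (N74°E, 4.0 km): east 4.0 sin 74° = 3.85, north 4.0 cos 74° = 1.10
Leg 2 (032°, 16.2 km): east 16.2 sin 32° = 8.58, north 16.2 cos 32° = 13.74
Leg 3 (S76°W, 7.3 km): east 7.3 sin 256° = -7.08, north 7.3 cos 256° = -1.77
Leg 4 (052°, 16.0 km): east 16.0 sin 52° = 12.61, north 16.0 cos 52° = 9.85
Net north component: 22.93 km.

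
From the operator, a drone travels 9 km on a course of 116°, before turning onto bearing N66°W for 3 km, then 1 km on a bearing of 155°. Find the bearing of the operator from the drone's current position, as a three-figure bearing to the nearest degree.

Leg 1 (116°, 9 km): east 9 sin 116° = 8.09, north 9 cos 116° = -3.95
Leg 2 (N66°W, 3 km): east 3 sin 294° = -2.74, north 3 cos 294° = 1.22
Leg 3 (155°, 1 km): east 1 sin 155° = 0.42, north 1 cos 155° = -0.91
Net displacement: 5.77 east, -3.63 north. Direction back to start is (-5.77, 3.63): bearing = atan2(-5.77, 3.63) mod 360° = 302.18° ≈ 302°.

302°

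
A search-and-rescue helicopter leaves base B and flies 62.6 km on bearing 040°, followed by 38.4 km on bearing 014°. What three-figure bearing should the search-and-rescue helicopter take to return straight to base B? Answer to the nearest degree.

Leg 1 (040°, 62.6 km): east 62.6 sin 40° = 40.24, north 62.6 cos 40° = 47.95
Leg 2 (014°, 38.4 km): east 38.4 sin 14° = 9.29, north 38.4 cos 14° = 37.26
Net displacement: 49.53 east, 85.21 north. Direction back to start is (-49.53, -85.21): bearing = atan2(-49.53, -85.21) mod 360° = 210.17° ≈ 210°.

210°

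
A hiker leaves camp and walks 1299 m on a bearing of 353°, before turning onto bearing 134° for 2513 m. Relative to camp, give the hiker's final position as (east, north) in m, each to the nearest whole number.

Leg 1 (353°, 1299 m): east 1299 sin 353° = -158.31, north 1299 cos 353° = 1289.32
Leg 2 (134°, 2513 m): east 2513 sin 134° = 1807.70, north 2513 cos 134° = -1745.68
Summing: 1649.39 m east, -456.36 m north → (1649, -456).

(1649, -456)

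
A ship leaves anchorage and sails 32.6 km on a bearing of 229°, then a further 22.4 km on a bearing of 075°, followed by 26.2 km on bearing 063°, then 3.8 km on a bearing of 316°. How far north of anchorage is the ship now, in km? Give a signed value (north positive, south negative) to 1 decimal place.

-1.0 km

Leg 1 (229°, 32.6 km): east 32.6 sin 229° = -24.60, north 32.6 cos 229° = -21.39
Leg 2 (075°, 22.4 km): east 22.4 sin 75° = 21.64, north 22.4 cos 75° = 5.80
Leg 3 (063°, 26.2 km): east 26.2 sin 63° = 23.34, north 26.2 cos 63° = 11.89
Leg 4 (316°, 3.8 km): east 3.8 sin 316° = -2.64, north 3.8 cos 316° = 2.73
Net north component: -0.96 km.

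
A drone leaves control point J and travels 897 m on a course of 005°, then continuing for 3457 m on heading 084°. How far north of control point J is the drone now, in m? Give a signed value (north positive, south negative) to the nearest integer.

1255 m

Leg 1 (005°, 897 m): east 897 sin 5° = 78.18, north 897 cos 5° = 893.59
Leg 2 (084°, 3457 m): east 3457 sin 84° = 3438.06, north 3457 cos 84° = 361.35
Net north component: 1254.94 m.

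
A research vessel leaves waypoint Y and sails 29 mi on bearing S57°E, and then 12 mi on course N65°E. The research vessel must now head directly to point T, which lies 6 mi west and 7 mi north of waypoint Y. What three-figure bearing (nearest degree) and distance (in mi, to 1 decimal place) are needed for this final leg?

Leg 1 (S57°E, 29 mi): east 29 sin 123° = 24.32, north 29 cos 123° = -15.79
Leg 2 (N65°E, 12 mi): east 12 sin 65° = 10.88, north 12 cos 65° = 5.07
Current position: (35.20, -10.72). Target: (-6, 7). Remaining: Δeast = -41.20, Δnorth = 17.72.
Bearing = atan2(-41.20, 17.72) mod 360° = 293.28°; distance = √((-41.20)² + (17.72)²) = 44.848 mi.

293°, 44.8 mi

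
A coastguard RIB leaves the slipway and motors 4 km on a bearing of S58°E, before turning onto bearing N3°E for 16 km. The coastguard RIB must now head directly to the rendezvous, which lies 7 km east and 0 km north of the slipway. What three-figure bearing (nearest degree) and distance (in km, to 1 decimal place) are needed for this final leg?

169°, 14.1 km

Leg 1 (S58°E, 4 km): east 4 sin 122° = 3.39, north 4 cos 122° = -2.12
Leg 2 (N3°E, 16 km): east 16 sin 3° = 0.84, north 16 cos 3° = 15.98
Current position: (4.23, 13.86). Target: (7, 0). Remaining: Δeast = 2.77, Δnorth = -13.86.
Bearing = atan2(2.77, -13.86) mod 360° = 168.70°; distance = √((2.77)² + (-13.86)²) = 14.133 km.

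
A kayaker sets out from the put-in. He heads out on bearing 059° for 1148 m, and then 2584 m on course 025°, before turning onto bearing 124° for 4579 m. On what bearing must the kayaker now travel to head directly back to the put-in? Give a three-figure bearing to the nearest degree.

266°

Leg 1 (059°, 1148 m): east 1148 sin 59° = 984.03, north 1148 cos 59° = 591.26
Leg 2 (025°, 2584 m): east 2584 sin 25° = 1092.05, north 2584 cos 25° = 2341.90
Leg 3 (124°, 4579 m): east 4579 sin 124° = 3796.16, north 4579 cos 124° = -2560.54
Net displacement: 5872.24 east, 372.62 north. Direction back to start is (-5872.24, -372.62): bearing = atan2(-5872.24, -372.62) mod 360° = 266.37° ≈ 266°.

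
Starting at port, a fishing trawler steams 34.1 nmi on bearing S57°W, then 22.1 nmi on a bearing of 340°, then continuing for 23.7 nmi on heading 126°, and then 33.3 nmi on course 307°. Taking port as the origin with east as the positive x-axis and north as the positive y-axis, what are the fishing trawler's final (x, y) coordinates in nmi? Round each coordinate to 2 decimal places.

Leg 1 (S57°W, 34.1 nmi): east 34.1 sin 237° = -28.60, north 34.1 cos 237° = -18.57
Leg 2 (340°, 22.1 nmi): east 22.1 sin 340° = -7.56, north 22.1 cos 340° = 20.77
Leg 3 (126°, 23.7 nmi): east 23.7 sin 126° = 19.17, north 23.7 cos 126° = -13.93
Leg 4 (307°, 33.3 nmi): east 33.3 sin 307° = -26.59, north 33.3 cos 307° = 20.04
Summing: -43.58 nmi east, 8.30 nmi north → (-43.58, 8.30).

(-43.58, 8.30)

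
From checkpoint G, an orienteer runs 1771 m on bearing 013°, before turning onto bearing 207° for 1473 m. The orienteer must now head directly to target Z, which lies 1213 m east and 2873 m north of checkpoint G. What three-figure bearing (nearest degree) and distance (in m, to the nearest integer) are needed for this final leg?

031°, 2872 m

Leg 1 (013°, 1771 m): east 1771 sin 13° = 398.39, north 1771 cos 13° = 1725.61
Leg 2 (207°, 1473 m): east 1473 sin 207° = -668.73, north 1473 cos 207° = -1312.45
Current position: (-270.34, 413.16). Target: (1213, 2873). Remaining: Δeast = 1483.34, Δnorth = 2459.84.
Bearing = atan2(1483.34, 2459.84) mod 360° = 31.09°; distance = √((1483.34)² + (2459.84)²) = 2872.477 m.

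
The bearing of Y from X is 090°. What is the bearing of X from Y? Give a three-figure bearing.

Back-bearing = 090° + 180° = 270°.

270°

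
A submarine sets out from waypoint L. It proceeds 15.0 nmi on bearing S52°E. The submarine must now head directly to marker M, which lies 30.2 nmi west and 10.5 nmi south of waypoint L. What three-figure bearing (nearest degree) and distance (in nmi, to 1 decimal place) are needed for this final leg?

268°, 42.0 nmi

Leg 1 (S52°E, 15.0 nmi): east 15.0 sin 128° = 11.82, north 15.0 cos 128° = -9.23
Current position: (11.82, -9.23). Target: (-30.2, -10.5). Remaining: Δeast = -42.02, Δnorth = -1.27.
Bearing = atan2(-42.02, -1.27) mod 360° = 268.28°; distance = √((-42.02)² + (-1.27)²) = 42.039 nmi.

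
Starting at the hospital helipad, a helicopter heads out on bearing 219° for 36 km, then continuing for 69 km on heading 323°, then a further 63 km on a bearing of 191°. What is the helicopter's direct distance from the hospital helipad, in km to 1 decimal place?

83.7 km

Leg 1 (219°, 36 km): east 36 sin 219° = -22.66, north 36 cos 219° = -27.98
Leg 2 (323°, 69 km): east 69 sin 323° = -41.53, north 69 cos 323° = 55.11
Leg 3 (191°, 63 km): east 63 sin 191° = -12.02, north 63 cos 191° = -61.84
Net: -76.20 east, -34.71 north. Distance = √((-76.20)² + (-34.71)²) = 83.736 km.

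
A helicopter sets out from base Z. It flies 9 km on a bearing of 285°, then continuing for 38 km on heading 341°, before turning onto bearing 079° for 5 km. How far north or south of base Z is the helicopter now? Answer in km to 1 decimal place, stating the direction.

Leg 1 (285°, 9 km): east 9 sin 285° = -8.69, north 9 cos 285° = 2.33
Leg 2 (341°, 38 km): east 38 sin 341° = -12.37, north 38 cos 341° = 35.93
Leg 3 (079°, 5 km): east 5 sin 79° = 4.91, north 5 cos 79° = 0.95
Net north component: 39.21 km.

39.2 km north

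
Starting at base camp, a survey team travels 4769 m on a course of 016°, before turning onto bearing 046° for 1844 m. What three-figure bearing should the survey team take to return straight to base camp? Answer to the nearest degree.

204°

Leg 1 (016°, 4769 m): east 4769 sin 16° = 1314.51, north 4769 cos 16° = 4584.26
Leg 2 (046°, 1844 m): east 1844 sin 46° = 1326.46, north 1844 cos 46° = 1280.95
Net displacement: 2640.98 east, 5865.21 north. Direction back to start is (-2640.98, -5865.21): bearing = atan2(-2640.98, -5865.21) mod 360° = 204.24° ≈ 204°.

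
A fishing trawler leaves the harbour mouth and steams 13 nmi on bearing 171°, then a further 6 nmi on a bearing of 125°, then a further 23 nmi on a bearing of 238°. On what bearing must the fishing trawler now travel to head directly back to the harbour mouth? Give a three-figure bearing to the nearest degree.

Leg 1 (171°, 13 nmi): east 13 sin 171° = 2.03, north 13 cos 171° = -12.84
Leg 2 (125°, 6 nmi): east 6 sin 125° = 4.91, north 6 cos 125° = -3.44
Leg 3 (238°, 23 nmi): east 23 sin 238° = -19.51, north 23 cos 238° = -12.19
Net displacement: -12.56 east, -28.47 north. Direction back to start is (12.56, 28.47): bearing = atan2(12.56, 28.47) mod 360° = 23.80° ≈ 024°.

024°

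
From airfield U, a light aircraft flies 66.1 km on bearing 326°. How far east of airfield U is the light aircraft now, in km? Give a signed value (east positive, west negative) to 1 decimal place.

-37.0 km

Leg 1 (326°, 66.1 km): east 66.1 sin 326° = -36.96, north 66.1 cos 326° = 54.80
Net east component: -36.96 km.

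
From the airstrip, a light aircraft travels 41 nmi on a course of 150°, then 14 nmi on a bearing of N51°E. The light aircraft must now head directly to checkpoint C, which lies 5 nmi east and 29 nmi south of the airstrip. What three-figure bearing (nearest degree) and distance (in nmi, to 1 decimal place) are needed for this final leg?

265°, 26.5 nmi

Leg 1 (150°, 41 nmi): east 41 sin 150° = 20.50, north 41 cos 150° = -35.51
Leg 2 (N51°E, 14 nmi): east 14 sin 51° = 10.88, north 14 cos 51° = 8.81
Current position: (31.38, -26.70). Target: (5, -29). Remaining: Δeast = -26.38, Δnorth = -2.30.
Bearing = atan2(-26.38, -2.30) mod 360° = 265.01°; distance = √((-26.38)² + (-2.30)²) = 26.480 nmi.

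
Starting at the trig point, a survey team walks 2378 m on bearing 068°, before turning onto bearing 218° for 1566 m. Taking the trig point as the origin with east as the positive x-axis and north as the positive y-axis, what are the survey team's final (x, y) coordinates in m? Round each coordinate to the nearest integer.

(1241, -343)

Leg 1 (068°, 2378 m): east 2378 sin 68° = 2204.84, north 2378 cos 68° = 890.81
Leg 2 (218°, 1566 m): east 1566 sin 218° = -964.13, north 1566 cos 218° = -1234.02
Summing: 1240.72 m east, -343.21 m north → (1241, -343).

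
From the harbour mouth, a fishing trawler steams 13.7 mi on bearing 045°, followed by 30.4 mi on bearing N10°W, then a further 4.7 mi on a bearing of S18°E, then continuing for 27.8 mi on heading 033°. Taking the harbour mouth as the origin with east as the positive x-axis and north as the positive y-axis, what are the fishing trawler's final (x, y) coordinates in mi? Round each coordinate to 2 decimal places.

Leg 1 (045°, 13.7 mi): east 13.7 sin 45° = 9.69, north 13.7 cos 45° = 9.69
Leg 2 (N10°W, 30.4 mi): east 30.4 sin 350° = -5.28, north 30.4 cos 350° = 29.94
Leg 3 (S18°E, 4.7 mi): east 4.7 sin 162° = 1.45, north 4.7 cos 162° = -4.47
Leg 4 (033°, 27.8 mi): east 27.8 sin 33° = 15.14, north 27.8 cos 33° = 23.32
Summing: 21.00 mi east, 58.47 mi north → (21.00, 58.47).

(21.00, 58.47)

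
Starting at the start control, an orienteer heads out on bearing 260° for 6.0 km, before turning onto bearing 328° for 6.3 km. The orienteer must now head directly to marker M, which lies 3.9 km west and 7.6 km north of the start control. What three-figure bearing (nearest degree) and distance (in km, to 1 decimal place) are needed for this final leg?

058°, 6.3 km

Leg 1 (260°, 6.0 km): east 6.0 sin 260° = -5.91, north 6.0 cos 260° = -1.04
Leg 2 (328°, 6.3 km): east 6.3 sin 328° = -3.34, north 6.3 cos 328° = 5.34
Current position: (-9.25, 4.30). Target: (-3.9, 7.6). Remaining: Δeast = 5.35, Δnorth = 3.30.
Bearing = atan2(5.35, 3.30) mod 360° = 58.33°; distance = √((5.35)² + (3.30)²) = 6.283 km.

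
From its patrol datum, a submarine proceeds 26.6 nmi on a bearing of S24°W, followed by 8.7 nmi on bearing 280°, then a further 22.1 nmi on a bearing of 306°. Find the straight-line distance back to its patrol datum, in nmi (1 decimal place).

Leg 1 (S24°W, 26.6 nmi): east 26.6 sin 204° = -10.82, north 26.6 cos 204° = -24.30
Leg 2 (280°, 8.7 nmi): east 8.7 sin 280° = -8.57, north 8.7 cos 280° = 1.51
Leg 3 (306°, 22.1 nmi): east 22.1 sin 306° = -17.88, north 22.1 cos 306° = 12.99
Net: -37.27 east, -9.80 north. Distance = √((-37.27)² + (-9.80)²) = 38.533 nmi.

38.5 nmi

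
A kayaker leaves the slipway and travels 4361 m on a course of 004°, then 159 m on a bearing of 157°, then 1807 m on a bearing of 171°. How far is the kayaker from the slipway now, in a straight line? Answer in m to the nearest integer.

Leg 1 (004°, 4361 m): east 4361 sin 4° = 304.21, north 4361 cos 4° = 4350.38
Leg 2 (157°, 159 m): east 159 sin 157° = 62.13, north 159 cos 157° = -146.36
Leg 3 (171°, 1807 m): east 1807 sin 171° = 282.68, north 1807 cos 171° = -1784.75
Net: 649.01 east, 2419.26 north. Distance = √((649.01)² + (2419.26)²) = 2504.806 m.

2505 m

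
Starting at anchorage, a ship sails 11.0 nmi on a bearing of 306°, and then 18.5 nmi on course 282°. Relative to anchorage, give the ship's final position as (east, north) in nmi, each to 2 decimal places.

Leg 1 (306°, 11.0 nmi): east 11.0 sin 306° = -8.90, north 11.0 cos 306° = 6.47
Leg 2 (282°, 18.5 nmi): east 18.5 sin 282° = -18.10, north 18.5 cos 282° = 3.85
Summing: -26.99 nmi east, 10.31 nmi north → (-26.99, 10.31).

(-26.99, 10.31)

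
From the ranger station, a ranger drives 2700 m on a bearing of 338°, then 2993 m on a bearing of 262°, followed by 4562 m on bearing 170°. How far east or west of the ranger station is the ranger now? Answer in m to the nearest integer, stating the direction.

3183 m west

Leg 1 (338°, 2700 m): east 2700 sin 338° = -1011.44, north 2700 cos 338° = 2503.40
Leg 2 (262°, 2993 m): east 2993 sin 262° = -2963.87, north 2993 cos 262° = -416.55
Leg 3 (170°, 4562 m): east 4562 sin 170° = 792.18, north 4562 cos 170° = -4492.69
Net east component: -3183.13 m.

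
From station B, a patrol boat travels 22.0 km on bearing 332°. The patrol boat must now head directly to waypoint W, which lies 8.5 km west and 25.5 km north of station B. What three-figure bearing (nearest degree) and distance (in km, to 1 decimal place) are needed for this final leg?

017°, 6.3 km

Leg 1 (332°, 22.0 km): east 22.0 sin 332° = -10.33, north 22.0 cos 332° = 19.42
Current position: (-10.33, 19.42). Target: (-8.5, 25.5). Remaining: Δeast = 1.83, Δnorth = 6.08.
Bearing = atan2(1.83, 6.08) mod 360° = 16.75°; distance = √((1.83)² + (6.08)²) = 6.344 km.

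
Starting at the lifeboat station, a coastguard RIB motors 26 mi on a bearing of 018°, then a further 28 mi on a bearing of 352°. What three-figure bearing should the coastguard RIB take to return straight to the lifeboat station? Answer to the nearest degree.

185°

Leg 1 (018°, 26 mi): east 26 sin 18° = 8.03, north 26 cos 18° = 24.73
Leg 2 (352°, 28 mi): east 28 sin 352° = -3.90, north 28 cos 352° = 27.73
Net displacement: 4.14 east, 52.45 north. Direction back to start is (-4.14, -52.45): bearing = atan2(-4.14, -52.45) mod 360° = 184.51° ≈ 185°.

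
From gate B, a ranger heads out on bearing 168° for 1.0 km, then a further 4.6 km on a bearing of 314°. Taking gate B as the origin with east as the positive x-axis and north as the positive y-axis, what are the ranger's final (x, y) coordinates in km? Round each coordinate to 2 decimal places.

Leg 1 (168°, 1.0 km): east 1.0 sin 168° = 0.21, north 1.0 cos 168° = -0.98
Leg 2 (314°, 4.6 km): east 4.6 sin 314° = -3.31, north 4.6 cos 314° = 3.20
Summing: -3.10 km east, 2.22 km north → (-3.10, 2.22).

(-3.10, 2.22)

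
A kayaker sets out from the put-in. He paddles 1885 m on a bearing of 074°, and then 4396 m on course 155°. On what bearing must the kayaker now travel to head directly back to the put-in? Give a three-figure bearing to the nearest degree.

313°

Leg 1 (074°, 1885 m): east 1885 sin 74° = 1811.98, north 1885 cos 74° = 519.58
Leg 2 (155°, 4396 m): east 4396 sin 155° = 1857.83, north 4396 cos 155° = -3984.13
Net displacement: 3669.81 east, -3464.55 north. Direction back to start is (-3669.81, 3464.55): bearing = atan2(-3669.81, 3464.55) mod 360° = 313.35° ≈ 313°.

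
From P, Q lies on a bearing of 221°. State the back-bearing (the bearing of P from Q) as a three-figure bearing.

041°

Back-bearing = 221° − 180° = 041°.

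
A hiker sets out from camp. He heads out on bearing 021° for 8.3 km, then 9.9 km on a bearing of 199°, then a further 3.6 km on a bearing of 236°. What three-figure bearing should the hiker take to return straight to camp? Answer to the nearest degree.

Leg 1 (021°, 8.3 km): east 8.3 sin 21° = 2.97, north 8.3 cos 21° = 7.75
Leg 2 (199°, 9.9 km): east 9.9 sin 199° = -3.22, north 9.9 cos 199° = -9.36
Leg 3 (236°, 3.6 km): east 3.6 sin 236° = -2.98, north 3.6 cos 236° = -2.01
Net displacement: -3.23 east, -3.63 north. Direction back to start is (3.23, 3.63): bearing = atan2(3.23, 3.63) mod 360° = 41.73° ≈ 042°.

042°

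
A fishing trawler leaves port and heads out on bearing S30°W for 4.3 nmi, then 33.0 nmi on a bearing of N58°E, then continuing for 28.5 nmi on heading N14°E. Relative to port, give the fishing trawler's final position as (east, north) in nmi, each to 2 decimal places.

Leg 1 (S30°W, 4.3 nmi): east 4.3 sin 210° = -2.15, north 4.3 cos 210° = -3.72
Leg 2 (N58°E, 33.0 nmi): east 33.0 sin 58° = 27.99, north 33.0 cos 58° = 17.49
Leg 3 (N14°E, 28.5 nmi): east 28.5 sin 14° = 6.89, north 28.5 cos 14° = 27.65
Summing: 32.73 nmi east, 41.42 nmi north → (32.73, 41.42).

(32.73, 41.42)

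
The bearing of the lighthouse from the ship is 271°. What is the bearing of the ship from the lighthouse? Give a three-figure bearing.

091°

Back-bearing = 271° − 180° = 091°.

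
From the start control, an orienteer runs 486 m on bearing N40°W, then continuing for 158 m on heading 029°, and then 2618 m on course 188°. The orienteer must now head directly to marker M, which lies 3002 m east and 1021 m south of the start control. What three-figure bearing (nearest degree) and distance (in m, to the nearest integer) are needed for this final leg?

074°, 3755 m

Leg 1 (N40°W, 486 m): east 486 sin 320° = -312.39, north 486 cos 320° = 372.30
Leg 2 (029°, 158 m): east 158 sin 29° = 76.60, north 158 cos 29° = 138.19
Leg 3 (188°, 2618 m): east 2618 sin 188° = -364.36, north 2618 cos 188° = -2592.52
Current position: (-600.15, -2082.03). Target: (3002, -1021). Remaining: Δeast = 3602.15, Δnorth = 1061.03.
Bearing = atan2(3602.15, 1061.03) mod 360° = 73.59°; distance = √((3602.15)² + (1061.03)²) = 3755.167 m.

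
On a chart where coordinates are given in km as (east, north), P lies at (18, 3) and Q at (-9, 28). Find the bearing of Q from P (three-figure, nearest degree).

Δeast = -9 − 18 = -27.00; Δnorth = 28 − 3 = 25.00.
Bearing = atan2(Δeast, Δnorth) mod 360° = 312.80° ≈ 313°.

313°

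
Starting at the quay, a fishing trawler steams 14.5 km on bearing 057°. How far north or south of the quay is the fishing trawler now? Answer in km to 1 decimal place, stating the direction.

7.9 km north

Leg 1 (057°, 14.5 km): east 14.5 sin 57° = 12.16, north 14.5 cos 57° = 7.90
Net north component: 7.90 km.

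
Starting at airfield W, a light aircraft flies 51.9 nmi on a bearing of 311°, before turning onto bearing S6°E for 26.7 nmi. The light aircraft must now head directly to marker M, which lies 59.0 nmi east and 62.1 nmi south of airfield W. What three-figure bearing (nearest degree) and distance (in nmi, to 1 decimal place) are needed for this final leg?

Leg 1 (311°, 51.9 nmi): east 51.9 sin 311° = -39.17, north 51.9 cos 311° = 34.05
Leg 2 (S6°E, 26.7 nmi): east 26.7 sin 174° = 2.79, north 26.7 cos 174° = -26.55
Current position: (-36.38, 7.50). Target: (59.0, -62.1). Remaining: Δeast = 95.38, Δnorth = -69.60.
Bearing = atan2(95.38, -69.60) mod 360° = 126.12°; distance = √((95.38)² + (-69.60)²) = 118.070 nmi.

126°, 118.1 nmi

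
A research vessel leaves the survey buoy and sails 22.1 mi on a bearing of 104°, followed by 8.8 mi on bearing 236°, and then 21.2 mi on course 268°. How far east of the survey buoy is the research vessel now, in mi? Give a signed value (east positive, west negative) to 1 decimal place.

Leg 1 (104°, 22.1 mi): east 22.1 sin 104° = 21.44, north 22.1 cos 104° = -5.35
Leg 2 (236°, 8.8 mi): east 8.8 sin 236° = -7.30, north 8.8 cos 236° = -4.92
Leg 3 (268°, 21.2 mi): east 21.2 sin 268° = -21.19, north 21.2 cos 268° = -0.74
Net east component: -7.04 mi.

-7.0 mi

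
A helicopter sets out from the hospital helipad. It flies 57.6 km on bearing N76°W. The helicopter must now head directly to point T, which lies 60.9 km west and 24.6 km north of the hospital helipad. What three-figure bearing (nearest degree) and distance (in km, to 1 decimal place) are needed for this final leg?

Leg 1 (N76°W, 57.6 km): east 57.6 sin 284° = -55.89, north 57.6 cos 284° = 13.93
Current position: (-55.89, 13.93). Target: (-60.9, 24.6). Remaining: Δeast = -5.01, Δnorth = 10.67.
Bearing = atan2(-5.01, 10.67) mod 360° = 334.83°; distance = √((-5.01)² + (10.67)²) = 11.784 km.

335°, 11.8 km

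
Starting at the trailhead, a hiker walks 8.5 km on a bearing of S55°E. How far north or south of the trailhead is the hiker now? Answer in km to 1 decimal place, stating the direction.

Leg 1 (S55°E, 8.5 km): east 8.5 sin 125° = 6.96, north 8.5 cos 125° = -4.88
Net north component: -4.88 km.

4.9 km south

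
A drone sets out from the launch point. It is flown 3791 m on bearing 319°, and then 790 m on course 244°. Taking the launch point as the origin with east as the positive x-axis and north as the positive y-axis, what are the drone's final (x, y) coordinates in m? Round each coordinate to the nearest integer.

Leg 1 (319°, 3791 m): east 3791 sin 319° = -2487.12, north 3791 cos 319° = 2861.10
Leg 2 (244°, 790 m): east 790 sin 244° = -710.05, north 790 cos 244° = -346.31
Summing: -3197.17 m east, 2514.79 m north → (-3197, 2515).

(-3197, 2515)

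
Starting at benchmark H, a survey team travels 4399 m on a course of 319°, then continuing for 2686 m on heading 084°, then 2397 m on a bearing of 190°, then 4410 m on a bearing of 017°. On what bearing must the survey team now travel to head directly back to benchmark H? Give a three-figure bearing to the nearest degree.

Leg 1 (319°, 4399 m): east 4399 sin 319° = -2886.00, north 4399 cos 319° = 3319.97
Leg 2 (084°, 2686 m): east 2686 sin 84° = 2671.29, north 2686 cos 84° = 280.76
Leg 3 (190°, 2397 m): east 2397 sin 190° = -416.23, north 2397 cos 190° = -2360.58
Leg 4 (017°, 4410 m): east 4410 sin 17° = 1289.36, north 4410 cos 17° = 4217.30
Net displacement: 658.41 east, 5457.45 north. Direction back to start is (-658.41, -5457.45): bearing = atan2(-658.41, -5457.45) mod 360° = 186.88° ≈ 187°.

187°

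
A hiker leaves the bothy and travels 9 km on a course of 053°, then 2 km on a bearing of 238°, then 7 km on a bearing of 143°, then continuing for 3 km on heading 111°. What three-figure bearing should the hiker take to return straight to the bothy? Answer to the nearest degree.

280°

Leg 1 (053°, 9 km): east 9 sin 53° = 7.19, north 9 cos 53° = 5.42
Leg 2 (238°, 2 km): east 2 sin 238° = -1.70, north 2 cos 238° = -1.06
Leg 3 (143°, 7 km): east 7 sin 143° = 4.21, north 7 cos 143° = -5.59
Leg 4 (111°, 3 km): east 3 sin 111° = 2.80, north 3 cos 111° = -1.08
Net displacement: 12.51 east, -2.31 north. Direction back to start is (-12.51, 2.31): bearing = atan2(-12.51, 2.31) mod 360° = 280.46° ≈ 280°.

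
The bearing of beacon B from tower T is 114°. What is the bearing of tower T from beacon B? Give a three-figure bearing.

Back-bearing = 114° + 180° = 294°.

294°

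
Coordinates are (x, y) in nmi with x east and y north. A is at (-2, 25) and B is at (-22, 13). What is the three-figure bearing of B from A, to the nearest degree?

239°

Δeast = -22 − -2 = -20.00; Δnorth = 13 − 25 = -12.00.
Bearing = atan2(Δeast, Δnorth) mod 360° = 239.04° ≈ 239°.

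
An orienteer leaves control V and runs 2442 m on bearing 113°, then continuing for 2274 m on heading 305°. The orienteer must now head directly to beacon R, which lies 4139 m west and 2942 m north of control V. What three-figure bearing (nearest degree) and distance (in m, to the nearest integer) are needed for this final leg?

300°, 5214 m

Leg 1 (113°, 2442 m): east 2442 sin 113° = 2247.87, north 2442 cos 113° = -954.17
Leg 2 (305°, 2274 m): east 2274 sin 305° = -1862.75, north 2274 cos 305° = 1304.31
Current position: (385.12, 350.15). Target: (-4139, 2942). Remaining: Δeast = -4524.12, Δnorth = 2591.85.
Bearing = atan2(-4524.12, 2591.85) mod 360° = 299.81°; distance = √((-4524.12)² + (2591.85)²) = 5213.959 m.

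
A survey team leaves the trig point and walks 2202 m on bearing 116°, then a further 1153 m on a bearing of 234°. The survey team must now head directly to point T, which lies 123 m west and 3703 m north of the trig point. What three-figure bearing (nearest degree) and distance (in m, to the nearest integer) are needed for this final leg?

348°, 5472 m

Leg 1 (116°, 2202 m): east 2202 sin 116° = 1979.14, north 2202 cos 116° = -965.29
Leg 2 (234°, 1153 m): east 1153 sin 234° = -932.80, north 1153 cos 234° = -677.72
Current position: (1046.35, -1643.01). Target: (-123, 3703). Remaining: Δeast = -1169.35, Δnorth = 5346.01.
Bearing = atan2(-1169.35, 5346.01) mod 360° = 347.66°; distance = √((-1169.35)² + (5346.01)²) = 5472.403 m.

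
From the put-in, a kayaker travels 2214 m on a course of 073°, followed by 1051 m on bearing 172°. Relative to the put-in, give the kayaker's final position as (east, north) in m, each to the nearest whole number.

(2264, -393)

Leg 1 (073°, 2214 m): east 2214 sin 73° = 2117.26, north 2214 cos 73° = 647.31
Leg 2 (172°, 1051 m): east 1051 sin 172° = 146.27, north 1051 cos 172° = -1040.77
Summing: 2263.53 m east, -393.46 m north → (2264, -393).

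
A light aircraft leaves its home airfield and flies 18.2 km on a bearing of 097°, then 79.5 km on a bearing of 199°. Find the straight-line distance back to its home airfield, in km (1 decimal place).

77.8 km

Leg 1 (097°, 18.2 km): east 18.2 sin 97° = 18.06, north 18.2 cos 97° = -2.22
Leg 2 (199°, 79.5 km): east 79.5 sin 199° = -25.88, north 79.5 cos 199° = -75.17
Net: -7.82 east, -77.39 north. Distance = √((-7.82)² + (-77.39)²) = 77.781 km.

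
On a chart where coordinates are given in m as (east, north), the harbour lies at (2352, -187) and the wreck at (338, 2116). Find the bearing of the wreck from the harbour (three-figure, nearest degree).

319°

Δeast = 338 − 2352 = -2014.00; Δnorth = 2116 − -187 = 2303.00.
Bearing = atan2(Δeast, Δnorth) mod 360° = 318.83° ≈ 319°.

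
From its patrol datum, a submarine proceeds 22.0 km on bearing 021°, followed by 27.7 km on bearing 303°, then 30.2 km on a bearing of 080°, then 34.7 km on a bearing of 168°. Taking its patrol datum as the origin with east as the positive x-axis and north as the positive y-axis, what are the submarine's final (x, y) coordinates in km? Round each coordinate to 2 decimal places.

(21.61, 6.93)

Leg 1 (021°, 22.0 km): east 22.0 sin 21° = 7.88, north 22.0 cos 21° = 20.54
Leg 2 (303°, 27.7 km): east 27.7 sin 303° = -23.23, north 27.7 cos 303° = 15.09
Leg 3 (080°, 30.2 km): east 30.2 sin 80° = 29.74, north 30.2 cos 80° = 5.24
Leg 4 (168°, 34.7 km): east 34.7 sin 168° = 7.21, north 34.7 cos 168° = -33.94
Summing: 21.61 km east, 6.93 km north → (21.61, 6.93).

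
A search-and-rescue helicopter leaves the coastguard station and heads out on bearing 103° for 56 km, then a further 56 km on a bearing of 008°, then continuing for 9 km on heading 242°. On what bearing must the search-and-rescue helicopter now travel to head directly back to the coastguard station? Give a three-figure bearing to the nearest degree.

Leg 1 (103°, 56 km): east 56 sin 103° = 54.56, north 56 cos 103° = -12.60
Leg 2 (008°, 56 km): east 56 sin 8° = 7.79, north 56 cos 8° = 55.46
Leg 3 (242°, 9 km): east 9 sin 242° = -7.95, north 9 cos 242° = -4.23
Net displacement: 54.41 east, 38.63 north. Direction back to start is (-54.41, -38.63): bearing = atan2(-54.41, -38.63) mod 360° = 234.63° ≈ 235°.

235°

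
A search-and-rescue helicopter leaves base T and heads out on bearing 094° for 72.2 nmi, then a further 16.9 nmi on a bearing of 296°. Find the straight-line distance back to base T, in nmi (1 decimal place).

56.9 nmi

Leg 1 (094°, 72.2 nmi): east 72.2 sin 94° = 72.02, north 72.2 cos 94° = -5.04
Leg 2 (296°, 16.9 nmi): east 16.9 sin 296° = -15.19, north 16.9 cos 296° = 7.41
Net: 56.83 east, 2.37 north. Distance = √((56.83)² + (2.37)²) = 56.884 nmi.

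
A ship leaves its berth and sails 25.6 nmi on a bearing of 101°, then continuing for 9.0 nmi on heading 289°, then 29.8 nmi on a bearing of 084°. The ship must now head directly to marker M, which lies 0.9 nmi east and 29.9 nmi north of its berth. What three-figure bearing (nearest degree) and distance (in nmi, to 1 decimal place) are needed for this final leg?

302°, 53.7 nmi

Leg 1 (101°, 25.6 nmi): east 25.6 sin 101° = 25.13, north 25.6 cos 101° = -4.88
Leg 2 (289°, 9.0 nmi): east 9.0 sin 289° = -8.51, north 9.0 cos 289° = 2.93
Leg 3 (084°, 29.8 nmi): east 29.8 sin 84° = 29.64, north 29.8 cos 84° = 3.11
Current position: (46.26, 1.16). Target: (0.9, 29.9). Remaining: Δeast = -45.36, Δnorth = 28.74.
Bearing = atan2(-45.36, 28.74) mod 360° = 302.36°; distance = √((-45.36)² + (28.74)²) = 53.695 nmi.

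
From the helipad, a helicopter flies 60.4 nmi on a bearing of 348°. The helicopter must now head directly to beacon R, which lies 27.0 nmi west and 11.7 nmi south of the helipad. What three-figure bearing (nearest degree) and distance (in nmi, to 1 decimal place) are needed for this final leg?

Leg 1 (348°, 60.4 nmi): east 60.4 sin 348° = -12.56, north 60.4 cos 348° = 59.08
Current position: (-12.56, 59.08). Target: (-27.0, -11.7). Remaining: Δeast = -14.44, Δnorth = -70.78.
Bearing = atan2(-14.44, -70.78) mod 360° = 191.53°; distance = √((-14.44)² + (-70.78)²) = 72.238 nmi.

192°, 72.2 nmi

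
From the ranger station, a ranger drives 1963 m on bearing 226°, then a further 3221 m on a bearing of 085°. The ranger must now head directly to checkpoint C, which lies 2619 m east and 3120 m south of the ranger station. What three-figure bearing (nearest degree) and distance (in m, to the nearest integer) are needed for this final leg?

158°, 2197 m

Leg 1 (226°, 1963 m): east 1963 sin 226° = -1412.06, north 1963 cos 226° = -1363.61
Leg 2 (085°, 3221 m): east 3221 sin 85° = 3208.74, north 3221 cos 85° = 280.73
Current position: (1796.68, -1082.89). Target: (2619, -3120). Remaining: Δeast = 822.32, Δnorth = -2037.11.
Bearing = atan2(822.32, -2037.11) mod 360° = 158.02°; distance = √((822.32)² + (-2037.11)²) = 2196.826 m.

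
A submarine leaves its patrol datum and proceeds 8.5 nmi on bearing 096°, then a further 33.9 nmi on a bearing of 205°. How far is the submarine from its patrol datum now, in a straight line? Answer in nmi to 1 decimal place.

32.2 nmi

Leg 1 (096°, 8.5 nmi): east 8.5 sin 96° = 8.45, north 8.5 cos 96° = -0.89
Leg 2 (205°, 33.9 nmi): east 33.9 sin 205° = -14.33, north 33.9 cos 205° = -30.72
Net: -5.87 east, -31.61 north. Distance = √((-5.87)² + (-31.61)²) = 32.153 nmi.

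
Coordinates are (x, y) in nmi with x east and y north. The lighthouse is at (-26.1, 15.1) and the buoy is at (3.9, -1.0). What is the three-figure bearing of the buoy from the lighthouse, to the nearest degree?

118°

Δeast = 3.9 − -26.1 = 30.00; Δnorth = -1.0 − 15.1 = -16.10.
Bearing = atan2(Δeast, Δnorth) mod 360° = 118.22° ≈ 118°.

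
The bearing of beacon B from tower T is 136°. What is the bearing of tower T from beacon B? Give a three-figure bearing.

Back-bearing = 136° + 180° = 316°.

316°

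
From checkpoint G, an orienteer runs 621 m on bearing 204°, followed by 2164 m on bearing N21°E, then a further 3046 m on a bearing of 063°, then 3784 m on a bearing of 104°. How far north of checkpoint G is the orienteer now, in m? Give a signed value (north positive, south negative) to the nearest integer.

Leg 1 (204°, 621 m): east 621 sin 204° = -252.58, north 621 cos 204° = -567.31
Leg 2 (N21°E, 2164 m): east 2164 sin 21° = 775.51, north 2164 cos 21° = 2020.27
Leg 3 (063°, 3046 m): east 3046 sin 63° = 2714.01, north 3046 cos 63° = 1382.86
Leg 4 (104°, 3784 m): east 3784 sin 104° = 3671.60, north 3784 cos 104° = -915.43
Net north component: 1920.38 m.

1920 m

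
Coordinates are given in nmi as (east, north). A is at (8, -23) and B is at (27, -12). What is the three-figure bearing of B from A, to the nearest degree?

060°

Δeast = 27 − 8 = 19.00; Δnorth = -12 − -23 = 11.00.
Bearing = atan2(Δeast, Δnorth) mod 360° = 59.93° ≈ 060°.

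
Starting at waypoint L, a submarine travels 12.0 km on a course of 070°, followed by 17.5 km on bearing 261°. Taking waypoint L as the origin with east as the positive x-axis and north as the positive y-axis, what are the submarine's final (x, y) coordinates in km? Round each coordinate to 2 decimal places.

(-6.01, 1.37)

Leg 1 (070°, 12.0 km): east 12.0 sin 70° = 11.28, north 12.0 cos 70° = 4.10
Leg 2 (261°, 17.5 km): east 17.5 sin 261° = -17.28, north 17.5 cos 261° = -2.74
Summing: -6.01 km east, 1.37 km north → (-6.01, 1.37).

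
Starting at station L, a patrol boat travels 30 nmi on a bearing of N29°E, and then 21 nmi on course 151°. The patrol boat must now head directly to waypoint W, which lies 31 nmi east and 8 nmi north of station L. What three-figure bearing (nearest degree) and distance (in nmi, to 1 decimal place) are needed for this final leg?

Leg 1 (N29°E, 30 nmi): east 30 sin 29° = 14.54, north 30 cos 29° = 26.24
Leg 2 (151°, 21 nmi): east 21 sin 151° = 10.18, north 21 cos 151° = -18.37
Current position: (24.73, 7.87). Target: (31, 8). Remaining: Δeast = 6.27, Δnorth = 0.13.
Bearing = atan2(6.27, 0.13) mod 360° = 88.83°; distance = √((6.27)² + (0.13)²) = 6.276 nmi.

089°, 6.3 nmi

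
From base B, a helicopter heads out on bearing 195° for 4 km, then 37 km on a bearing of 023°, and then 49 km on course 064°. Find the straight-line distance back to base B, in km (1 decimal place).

Leg 1 (195°, 4 km): east 4 sin 195° = -1.04, north 4 cos 195° = -3.86
Leg 2 (023°, 37 km): east 37 sin 23° = 14.46, north 37 cos 23° = 34.06
Leg 3 (064°, 49 km): east 49 sin 64° = 44.04, north 49 cos 64° = 21.48
Net: 57.46 east, 51.68 north. Distance = √((57.46)² + (51.68)²) = 77.281 km.

77.3 km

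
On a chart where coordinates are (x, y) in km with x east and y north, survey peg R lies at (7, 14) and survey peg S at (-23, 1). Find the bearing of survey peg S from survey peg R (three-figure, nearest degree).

247°

Δeast = -23 − 7 = -30.00; Δnorth = 1 − 14 = -13.00.
Bearing = atan2(Δeast, Δnorth) mod 360° = 246.57° ≈ 247°.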